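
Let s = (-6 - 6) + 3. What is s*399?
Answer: -3591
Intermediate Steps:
s = -9 (s = -12 + 3 = -9)
s*399 = -9*399 = -3591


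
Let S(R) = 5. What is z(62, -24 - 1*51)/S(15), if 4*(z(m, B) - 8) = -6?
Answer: 13/10 ≈ 1.3000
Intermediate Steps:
z(m, B) = 13/2 (z(m, B) = 8 + (¼)*(-6) = 8 - 3/2 = 13/2)
z(62, -24 - 1*51)/S(15) = (13/2)/5 = (13/2)*(⅕) = 13/10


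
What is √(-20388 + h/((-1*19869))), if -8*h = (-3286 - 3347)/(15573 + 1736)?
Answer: I*√4286946597816317440146/458550028 ≈ 142.79*I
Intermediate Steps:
h = 6633/138472 (h = -(-3286 - 3347)/(8*(15573 + 1736)) = -(-6633)/(8*17309) = -⅛*(-6633/17309) = 6633/138472 ≈ 0.047901)
√(-20388 + h/((-1*19869))) = √(-20388 + 6633/(138472*((-1*19869)))) = √(-20388 + (6633/138472)/(-19869)) = √(-20388 + (6633/138472)*(-1/19869)) = √(-20388 - 2211/917100056) = √(-18697835943939/917100056) = I*√4286946597816317440146/458550028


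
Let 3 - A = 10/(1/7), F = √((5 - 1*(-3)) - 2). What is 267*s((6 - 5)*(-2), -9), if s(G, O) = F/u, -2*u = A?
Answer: 534*√6/67 ≈ 19.523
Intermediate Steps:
F = √6 (F = √((5 + 3) - 2) = √(8 - 2) = √6 ≈ 2.4495)
A = -67 (A = 3 - 10/(1/7) = 3 - 10/⅐ = 3 - 10*7 = 3 - 1*70 = 3 - 70 = -67)
u = 67/2 (u = -½*(-67) = 67/2 ≈ 33.500)
s(G, O) = 2*√6/67 (s(G, O) = √6/(67/2) = √6*(2/67) = 2*√6/67)
267*s((6 - 5)*(-2), -9) = 267*(2*√6/67) = 534*√6/67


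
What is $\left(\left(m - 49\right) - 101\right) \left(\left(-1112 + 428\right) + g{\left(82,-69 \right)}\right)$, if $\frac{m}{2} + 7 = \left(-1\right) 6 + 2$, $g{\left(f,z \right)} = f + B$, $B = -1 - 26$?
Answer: $108188$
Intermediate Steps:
$B = -27$ ($B = -1 - 26 = -27$)
$g{\left(f,z \right)} = -27 + f$ ($g{\left(f,z \right)} = f - 27 = -27 + f$)
$m = -22$ ($m = -14 + 2 \left(\left(-1\right) 6 + 2\right) = -14 + 2 \left(-6 + 2\right) = -14 + 2 \left(-4\right) = -14 - 8 = -22$)
$\left(\left(m - 49\right) - 101\right) \left(\left(-1112 + 428\right) + g{\left(82,-69 \right)}\right) = \left(\left(-22 - 49\right) - 101\right) \left(\left(-1112 + 428\right) + \left(-27 + 82\right)\right) = \left(-71 - 101\right) \left(-684 + 55\right) = \left(-172\right) \left(-629\right) = 108188$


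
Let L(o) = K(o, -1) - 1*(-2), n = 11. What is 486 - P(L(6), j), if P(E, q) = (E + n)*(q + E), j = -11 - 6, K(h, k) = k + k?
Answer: 673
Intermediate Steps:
K(h, k) = 2*k
L(o) = 0 (L(o) = 2*(-1) - 1*(-2) = -2 + 2 = 0)
j = -17
P(E, q) = (11 + E)*(E + q) (P(E, q) = (E + 11)*(q + E) = (11 + E)*(E + q))
486 - P(L(6), j) = 486 - (0² + 11*0 + 11*(-17) + 0*(-17)) = 486 - (0 + 0 - 187 + 0) = 486 - 1*(-187) = 486 + 187 = 673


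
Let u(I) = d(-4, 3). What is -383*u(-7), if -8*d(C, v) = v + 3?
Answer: 1149/4 ≈ 287.25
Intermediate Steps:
d(C, v) = -3/8 - v/8 (d(C, v) = -(v + 3)/8 = -(3 + v)/8 = -3/8 - v/8)
u(I) = -¾ (u(I) = -3/8 - ⅛*3 = -3/8 - 3/8 = -¾)
-383*u(-7) = -383*(-¾) = 1149/4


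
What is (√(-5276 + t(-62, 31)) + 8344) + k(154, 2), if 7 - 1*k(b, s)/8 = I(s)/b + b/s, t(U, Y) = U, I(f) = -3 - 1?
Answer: 599384/77 + I*√5338 ≈ 7784.2 + 73.062*I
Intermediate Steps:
I(f) = -4
k(b, s) = 56 + 32/b - 8*b/s (k(b, s) = 56 - 8*(-4/b + b/s) = 56 + (32/b - 8*b/s) = 56 + 32/b - 8*b/s)
(√(-5276 + t(-62, 31)) + 8344) + k(154, 2) = (√(-5276 - 62) + 8344) + (56 + 32/154 - 8*154/2) = (√(-5338) + 8344) + (56 + 32*(1/154) - 8*154*½) = (I*√5338 + 8344) + (56 + 16/77 - 616) = (8344 + I*√5338) - 43104/77 = 599384/77 + I*√5338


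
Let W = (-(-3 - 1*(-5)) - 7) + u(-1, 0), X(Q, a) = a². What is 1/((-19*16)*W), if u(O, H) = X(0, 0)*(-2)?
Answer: 1/2736 ≈ 0.00036550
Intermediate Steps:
u(O, H) = 0 (u(O, H) = 0²*(-2) = 0*(-2) = 0)
W = -9 (W = (-(-3 - 1*(-5)) - 7) + 0 = (-(-3 + 5) - 7) + 0 = (-1*2 - 7) + 0 = (-2 - 7) + 0 = -9 + 0 = -9)
1/((-19*16)*W) = 1/(-19*16*(-9)) = 1/(-304*(-9)) = 1/2736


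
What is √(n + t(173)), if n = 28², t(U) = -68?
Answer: 2*√179 ≈ 26.758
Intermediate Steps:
n = 784
√(n + t(173)) = √(784 - 68) = √716 = 2*√179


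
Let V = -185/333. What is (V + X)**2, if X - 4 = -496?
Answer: 19651489/81 ≈ 2.4261e+5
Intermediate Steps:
X = -492 (X = 4 - 496 = -492)
V = -5/9 (V = -185*1/333 = -5/9 ≈ -0.55556)
(V + X)**2 = (-5/9 - 492)**2 = (-4433/9)**2 = 19651489/81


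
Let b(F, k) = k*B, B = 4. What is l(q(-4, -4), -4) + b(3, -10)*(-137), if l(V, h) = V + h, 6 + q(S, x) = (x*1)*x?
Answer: 5486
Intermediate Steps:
q(S, x) = -6 + x**2 (q(S, x) = -6 + (x*1)*x = -6 + x*x = -6 + x**2)
b(F, k) = 4*k (b(F, k) = k*4 = 4*k)
l(q(-4, -4), -4) + b(3, -10)*(-137) = ((-6 + (-4)**2) - 4) + (4*(-10))*(-137) = ((-6 + 16) - 4) - 40*(-137) = (10 - 4) + 5480 = 6 + 5480 = 5486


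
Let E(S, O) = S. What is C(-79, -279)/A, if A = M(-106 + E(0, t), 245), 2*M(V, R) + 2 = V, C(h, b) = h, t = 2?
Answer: 79/54 ≈ 1.4630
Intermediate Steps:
M(V, R) = -1 + V/2
A = -54 (A = -1 + (-106 + 0)/2 = -1 + (½)*(-106) = -1 - 53 = -54)
C(-79, -279)/A = -79/(-54) = -79*(-1/54) = 79/54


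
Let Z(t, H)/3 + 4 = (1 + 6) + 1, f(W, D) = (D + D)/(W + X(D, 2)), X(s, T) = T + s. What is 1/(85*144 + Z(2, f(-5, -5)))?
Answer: 1/12252 ≈ 8.1619e-5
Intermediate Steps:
f(W, D) = 2*D/(2 + D + W) (f(W, D) = (D + D)/(W + (2 + D)) = (2*D)/(2 + D + W) = 2*D/(2 + D + W))
Z(t, H) = 12 (Z(t, H) = -12 + 3*((1 + 6) + 1) = -12 + 3*(7 + 1) = -12 + 3*8 = -12 + 24 = 12)
1/(85*144 + Z(2, f(-5, -5))) = 1/(85*144 + 12) = 1/(12240 + 12) = 1/12252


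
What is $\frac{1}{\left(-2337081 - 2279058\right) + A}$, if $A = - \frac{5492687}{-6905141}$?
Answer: $- \frac{6905141}{31875085177912} \approx -2.1663 \cdot 10^{-7}$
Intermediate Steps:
$A = \frac{5492687}{6905141}$ ($A = - \frac{5492687 \left(-1\right)}{6905141} = \left(-1\right) \left(- \frac{5492687}{6905141}\right) = \frac{5492687}{6905141} \approx 0.79545$)
$\frac{1}{\left(-2337081 - 2279058\right) + A} = \frac{1}{\left(-2337081 - 2279058\right) + \frac{5492687}{6905141}} = \frac{1}{-4616139 + \frac{5492687}{6905141}} = \frac{1}{- \frac{31875085177912}{6905141}} = - \frac{6905141}{31875085177912}$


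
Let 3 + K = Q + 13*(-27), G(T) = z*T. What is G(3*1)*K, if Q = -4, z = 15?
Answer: -16110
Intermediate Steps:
G(T) = 15*T
K = -358 (K = -3 + (-4 + 13*(-27)) = -3 + (-4 - 351) = -3 - 355 = -358)
G(3*1)*K = (15*(3*1))*(-358) = (15*3)*(-358) = 45*(-358) = -16110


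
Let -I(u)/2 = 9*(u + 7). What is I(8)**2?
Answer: 72900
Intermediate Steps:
I(u) = -126 - 18*u (I(u) = -18*(u + 7) = -18*(7 + u) = -2*(63 + 9*u) = -126 - 18*u)
I(8)**2 = (-126 - 18*8)**2 = (-126 - 144)**2 = (-270)**2 = 72900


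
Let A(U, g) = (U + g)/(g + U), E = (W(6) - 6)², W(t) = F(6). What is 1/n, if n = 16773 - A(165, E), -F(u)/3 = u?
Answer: 1/16772 ≈ 5.9623e-5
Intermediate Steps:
F(u) = -3*u
W(t) = -18 (W(t) = -3*6 = -18)
E = 576 (E = (-18 - 6)² = (-24)² = 576)
A(U, g) = 1 (A(U, g) = (U + g)/(U + g) = 1)
n = 16772 (n = 16773 - 1*1 = 16773 - 1 = 16772)
1/n = 1/16772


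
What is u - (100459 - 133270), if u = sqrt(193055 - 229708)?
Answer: 32811 + I*sqrt(36653) ≈ 32811.0 + 191.45*I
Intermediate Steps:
u = I*sqrt(36653) (u = sqrt(-36653) = I*sqrt(36653) ≈ 191.45*I)
u - (100459 - 133270) = I*sqrt(36653) - (100459 - 133270) = I*sqrt(36653) - 1*(-32811) = I*sqrt(36653) + 32811 = 32811 + I*sqrt(36653)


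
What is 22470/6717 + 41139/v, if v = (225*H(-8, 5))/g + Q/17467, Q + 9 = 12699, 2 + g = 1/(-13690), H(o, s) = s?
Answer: -4671187378615163/66838172453060 ≈ -69.888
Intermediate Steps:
g = -27381/13690 (g = -2 + 1/(-13690) = -2 - 1/13690 = -27381/13690 ≈ -2.0001)
Q = 12690 (Q = -9 + 12699 = 12690)
v = -89555389620/159421309 (v = (225*5)/(-27381/13690) + 12690/17467 = 1125*(-13690/27381) + 12690*(1/17467) = -5133750/9127 + 12690/17467 = -89555389620/159421309 ≈ -561.75)
22470/6717 + 41139/v = 22470/6717 + 41139/(-89555389620/159421309) = 22470*(1/6717) + 41139*(-159421309/89555389620) = 7490/2239 - 2186144410317/29851796540 = -4671187378615163/66838172453060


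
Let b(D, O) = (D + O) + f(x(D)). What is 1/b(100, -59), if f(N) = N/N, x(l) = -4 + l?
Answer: 1/42 ≈ 0.023810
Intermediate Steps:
f(N) = 1
b(D, O) = 1 + D + O (b(D, O) = (D + O) + 1 = 1 + D + O)
1/b(100, -59) = 1/(1 + 100 - 59) = 1/42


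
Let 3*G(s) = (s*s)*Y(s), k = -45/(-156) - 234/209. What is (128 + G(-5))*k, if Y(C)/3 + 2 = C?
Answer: 424551/10868 ≈ 39.064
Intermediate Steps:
k = -9033/10868 (k = -45*(-1/156) - 234*1/209 = 15/52 - 234/209 = -9033/10868 ≈ -0.83116)
Y(C) = -6 + 3*C
G(s) = s**2*(-6 + 3*s)/3 (G(s) = ((s*s)*(-6 + 3*s))/3 = (s**2*(-6 + 3*s))/3 = s**2*(-6 + 3*s)/3)
(128 + G(-5))*k = (128 + (-5)**2*(-2 - 5))*(-9033/10868) = (128 + 25*(-7))*(-9033/10868) = (128 - 175)*(-9033/10868) = -47*(-9033/10868) = 424551/10868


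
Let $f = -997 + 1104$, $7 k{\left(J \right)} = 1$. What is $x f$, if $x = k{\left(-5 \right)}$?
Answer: $\frac{107}{7} \approx 15.286$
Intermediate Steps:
$k{\left(J \right)} = \frac{1}{7}$ ($k{\left(J \right)} = \frac{1}{7} \cdot 1 = \frac{1}{7}$)
$f = 107$
$x = \frac{1}{7} \approx 0.14286$
$x f = \frac{1}{7} \cdot 107 = \frac{107}{7}$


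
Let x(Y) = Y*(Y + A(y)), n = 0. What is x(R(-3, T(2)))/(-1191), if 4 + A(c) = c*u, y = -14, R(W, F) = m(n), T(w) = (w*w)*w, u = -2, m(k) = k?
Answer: 0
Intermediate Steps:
T(w) = w**3 (T(w) = w**2*w = w**3)
R(W, F) = 0
A(c) = -4 - 2*c (A(c) = -4 + c*(-2) = -4 - 2*c)
x(Y) = Y*(24 + Y) (x(Y) = Y*(Y + (-4 - 2*(-14))) = Y*(Y + (-4 + 28)) = Y*(Y + 24) = Y*(24 + Y))
x(R(-3, T(2)))/(-1191) = (0*(24 + 0))/(-1191) = (0*24)*(-1/1191) = 0*(-1/1191) = 0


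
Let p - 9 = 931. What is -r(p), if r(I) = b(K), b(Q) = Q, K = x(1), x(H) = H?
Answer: -1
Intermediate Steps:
p = 940 (p = 9 + 931 = 940)
K = 1
r(I) = 1
-r(p) = -1*1 = -1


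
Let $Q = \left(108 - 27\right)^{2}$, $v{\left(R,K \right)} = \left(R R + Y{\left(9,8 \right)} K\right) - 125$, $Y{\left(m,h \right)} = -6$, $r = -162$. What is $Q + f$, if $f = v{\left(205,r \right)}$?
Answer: $49433$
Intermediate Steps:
$v{\left(R,K \right)} = -125 + R^{2} - 6 K$ ($v{\left(R,K \right)} = \left(R R - 6 K\right) - 125 = \left(R^{2} - 6 K\right) - 125 = -125 + R^{2} - 6 K$)
$Q = 6561$ ($Q = 81^{2} = 6561$)
$f = 42872$ ($f = -125 + 205^{2} - -972 = -125 + 42025 + 972 = 42872$)
$Q + f = 6561 + 42872 = 49433$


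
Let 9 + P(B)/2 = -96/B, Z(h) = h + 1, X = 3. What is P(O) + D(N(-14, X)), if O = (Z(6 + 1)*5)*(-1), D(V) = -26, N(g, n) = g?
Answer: -196/5 ≈ -39.200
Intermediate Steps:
Z(h) = 1 + h
O = -40 (O = ((1 + (6 + 1))*5)*(-1) = ((1 + 7)*5)*(-1) = (8*5)*(-1) = 40*(-1) = -40)
P(B) = -18 - 192/B (P(B) = -18 + 2*(-96/B) = -18 - 192/B)
P(O) + D(N(-14, X)) = (-18 - 192/(-40)) - 26 = (-18 - 192*(-1/40)) - 26 = (-18 + 24/5) - 26 = -66/5 - 26 = -196/5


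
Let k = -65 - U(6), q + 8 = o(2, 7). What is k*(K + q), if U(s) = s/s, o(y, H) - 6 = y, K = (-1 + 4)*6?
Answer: -1188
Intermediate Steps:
K = 18 (K = 3*6 = 18)
o(y, H) = 6 + y
q = 0 (q = -8 + (6 + 2) = -8 + 8 = 0)
U(s) = 1
k = -66 (k = -65 - 1*1 = -65 - 1 = -66)
k*(K + q) = -66*(18 + 0) = -66*18 = -1188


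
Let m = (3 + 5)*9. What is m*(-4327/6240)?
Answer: -12981/260 ≈ -49.927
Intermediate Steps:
m = 72 (m = 8*9 = 72)
m*(-4327/6240) = 72*(-4327/6240) = -12981/260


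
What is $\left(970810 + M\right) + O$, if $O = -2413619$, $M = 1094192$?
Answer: $-348617$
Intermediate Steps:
$\left(970810 + M\right) + O = \left(970810 + 1094192\right) - 2413619 = 2065002 - 2413619 = -348617$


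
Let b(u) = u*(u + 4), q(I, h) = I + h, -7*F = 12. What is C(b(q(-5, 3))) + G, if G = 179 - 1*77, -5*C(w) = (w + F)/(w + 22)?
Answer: 6430/63 ≈ 102.06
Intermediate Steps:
F = -12/7 (F = -⅐*12 = -12/7 ≈ -1.7143)
b(u) = u*(4 + u)
C(w) = -(-12/7 + w)/(5*(22 + w)) (C(w) = -(w - 12/7)/(5*(w + 22)) = -(-12/7 + w)/(5*(22 + w)))
G = 102 (G = 179 - 77 = 102)
C(b(q(-5, 3))) + G = (12 - 7*(-5 + 3)*(4 + (-5 + 3)))/(35*(22 + (-5 + 3)*(4 + (-5 + 3)))) + 102 = (12 - (-14)*(4 - 2))/(35*(22 - 2*(4 - 2))) + 102 = (12 - (-14)*2)/(35*(22 - 2*2)) + 102 = (12 - 7*(-4))/(35*(22 - 4)) + 102 = (1/35)*(12 + 28)/18 + 102 = (1/35)*(1/18)*40 + 102 = 4/63 + 102 = 6430/63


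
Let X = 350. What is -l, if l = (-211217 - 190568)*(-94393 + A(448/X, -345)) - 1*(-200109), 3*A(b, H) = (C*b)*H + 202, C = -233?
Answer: -72355730624/3 ≈ -2.4119e+10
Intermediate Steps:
A(b, H) = 202/3 - 233*H*b/3 (A(b, H) = ((-233*b)*H + 202)/3 = (-233*H*b + 202)/3 = (202 - 233*H*b)/3 = 202/3 - 233*H*b/3)
l = 72355730624/3 (l = (-211217 - 190568)*(-94393 + (202/3 - 233/3*(-345)*448/350)) - 1*(-200109) = -401785*(-94393 + (202/3 - 233/3*(-345)*448*(1/350))) + 200109 = -401785*(-94393 + (202/3 - 233/3*(-345)*32/25)) + 200109 = -401785*(-94393 + (202/3 + 171488/5)) + 200109 = -401785*(-94393 + 515474/15) + 200109 = -401785*(-900421/15) + 200109 = 72355130297/3 + 200109 = 72355730624/3 ≈ 2.4119e+10)
-l = -1*72355730624/3 = -72355730624/3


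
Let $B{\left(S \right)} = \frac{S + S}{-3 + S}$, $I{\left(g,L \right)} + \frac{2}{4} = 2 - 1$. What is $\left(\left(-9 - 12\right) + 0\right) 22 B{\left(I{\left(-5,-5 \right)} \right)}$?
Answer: $\frac{924}{5} \approx 184.8$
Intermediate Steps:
$I{\left(g,L \right)} = \frac{1}{2}$ ($I{\left(g,L \right)} = - \frac{1}{2} + \left(2 - 1\right) = - \frac{1}{2} + 1 = \frac{1}{2}$)
$B{\left(S \right)} = \frac{2 S}{-3 + S}$
$\left(\left(-9 - 12\right) + 0\right) 22 B{\left(I{\left(-5,-5 \right)} \right)} = \left(\left(-9 - 12\right) + 0\right) 22 \cdot 2 \cdot \frac{1}{2} \frac{1}{-3 + \frac{1}{2}} = \left(-21 + 0\right) 22 \cdot 2 \cdot \frac{1}{2} \frac{1}{- \frac{5}{2}} = \left(-21\right) 22 \cdot 2 \cdot \frac{1}{2} \left(- \frac{2}{5}\right) = \left(-462\right) \left(- \frac{2}{5}\right) = \frac{924}{5}$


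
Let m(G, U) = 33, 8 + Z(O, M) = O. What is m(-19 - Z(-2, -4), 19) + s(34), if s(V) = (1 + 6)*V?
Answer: 271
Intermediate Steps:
Z(O, M) = -8 + O
s(V) = 7*V
m(-19 - Z(-2, -4), 19) + s(34) = 33 + 7*34 = 33 + 238 = 271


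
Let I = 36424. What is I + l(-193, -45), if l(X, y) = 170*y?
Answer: 28774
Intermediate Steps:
I + l(-193, -45) = 36424 + 170*(-45) = 36424 - 7650 = 28774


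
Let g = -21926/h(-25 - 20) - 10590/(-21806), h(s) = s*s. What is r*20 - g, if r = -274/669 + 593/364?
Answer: 15561834213404/448040522475 ≈ 34.733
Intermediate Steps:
h(s) = s²
r = 296981/243516 (r = -274*1/669 + 593*(1/364) = -274/669 + 593/364 = 296981/243516 ≈ 1.2196)
g = -228336803/22078575 (g = -21926/(-25 - 20)² - 10590/(-21806) = -21926/((-45)²) - 10590*(-1/21806) = -21926/2025 + 5295/10903 = -228336803/22078575 ≈ -10.342)
r*20 - g = (296981/243516)*20 - 1*(-228336803/22078575) = 1484905/60879 + 228336803/22078575 = 15561834213404/448040522475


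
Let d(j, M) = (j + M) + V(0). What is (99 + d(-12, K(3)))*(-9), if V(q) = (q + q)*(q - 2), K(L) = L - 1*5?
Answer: -765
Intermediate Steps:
K(L) = -5 + L (K(L) = L - 5 = -5 + L)
V(q) = 2*q*(-2 + q) (V(q) = (2*q)*(-2 + q) = 2*q*(-2 + q))
d(j, M) = M + j (d(j, M) = (j + M) + 2*0*(-2 + 0) = (M + j) + 2*0*(-2) = (M + j) + 0 = M + j)
(99 + d(-12, K(3)))*(-9) = (99 + ((-5 + 3) - 12))*(-9) = (99 + (-2 - 12))*(-9) = (99 - 14)*(-9) = 85*(-9) = -765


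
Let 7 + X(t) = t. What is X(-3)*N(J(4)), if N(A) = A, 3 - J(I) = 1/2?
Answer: -25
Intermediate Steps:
J(I) = 5/2 (J(I) = 3 - 1/2 = 3 - 1*½ = 3 - ½ = 5/2)
X(t) = -7 + t
X(-3)*N(J(4)) = (-7 - 3)*(5/2) = -10*5/2 = -25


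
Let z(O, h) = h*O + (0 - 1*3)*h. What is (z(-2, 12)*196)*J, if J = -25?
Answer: 294000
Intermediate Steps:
z(O, h) = -3*h + O*h (z(O, h) = O*h + (0 - 3)*h = O*h - 3*h = -3*h + O*h)
(z(-2, 12)*196)*J = ((12*(-3 - 2))*196)*(-25) = ((12*(-5))*196)*(-25) = -60*196*(-25) = -11760*(-25) = 294000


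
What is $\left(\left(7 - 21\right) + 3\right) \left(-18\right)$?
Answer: $198$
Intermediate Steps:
$\left(\left(7 - 21\right) + 3\right) \left(-18\right) = \left(-14 + 3\right) \left(-18\right) = \left(-11\right) \left(-18\right) = 198$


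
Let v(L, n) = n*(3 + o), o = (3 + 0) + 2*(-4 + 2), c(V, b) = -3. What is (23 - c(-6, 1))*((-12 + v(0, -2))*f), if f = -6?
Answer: 2496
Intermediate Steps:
o = -1 (o = 3 + 2*(-2) = 3 - 4 = -1)
v(L, n) = 2*n (v(L, n) = n*(3 - 1) = n*2 = 2*n)
(23 - c(-6, 1))*((-12 + v(0, -2))*f) = (23 - 1*(-3))*((-12 + 2*(-2))*(-6)) = (23 + 3)*((-12 - 4)*(-6)) = 26*(-16*(-6)) = 26*96 = 2496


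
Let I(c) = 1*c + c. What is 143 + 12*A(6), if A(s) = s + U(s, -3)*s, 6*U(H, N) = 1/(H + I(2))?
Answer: 1081/5 ≈ 216.20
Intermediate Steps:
I(c) = 2*c (I(c) = c + c = 2*c)
U(H, N) = 1/(6*(4 + H)) (U(H, N) = 1/(6*(H + 2*2)) = 1/(6*(H + 4)) = 1/(6*(4 + H)))
A(s) = s + s/(6*(4 + s)) (A(s) = s + (1/(6*(4 + s)))*s = s + s/(6*(4 + s)))
143 + 12*A(6) = 143 + 12*((⅙)*6*(25 + 6*6)/(4 + 6)) = 143 + 12*((⅙)*6*(25 + 36)/10) = 143 + 12*((⅙)*6*(⅒)*61) = 143 + 12*(61/10) = 143 + 366/5 = 1081/5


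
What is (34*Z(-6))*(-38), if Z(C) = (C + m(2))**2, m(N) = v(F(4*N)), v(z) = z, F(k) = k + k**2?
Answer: -5627952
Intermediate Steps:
m(N) = 4*N*(1 + 4*N) (m(N) = (4*N)*(1 + 4*N) = 4*N*(1 + 4*N))
Z(C) = (72 + C)**2 (Z(C) = (C + 4*2*(1 + 4*2))**2 = (C + 4*2*(1 + 8))**2 = (C + 4*2*9)**2 = (C + 72)**2 = (72 + C)**2)
(34*Z(-6))*(-38) = (34*(72 - 6)**2)*(-38) = (34*66**2)*(-38) = (34*4356)*(-38) = 148104*(-38) = -5627952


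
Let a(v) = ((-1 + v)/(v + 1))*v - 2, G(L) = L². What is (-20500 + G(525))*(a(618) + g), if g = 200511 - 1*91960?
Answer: 17239596577125/619 ≈ 2.7851e+10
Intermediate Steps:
g = 108551 (g = 200511 - 91960 = 108551)
a(v) = -2 + v*(-1 + v)/(1 + v) (a(v) = ((-1 + v)/(1 + v))*v - 2 = v*(-1 + v)/(1 + v) - 2 = -2 + v*(-1 + v)/(1 + v))
(-20500 + G(525))*(a(618) + g) = (-20500 + 525²)*((-2 + 618² - 3*618)/(1 + 618) + 108551) = (-20500 + 275625)*((-2 + 381924 - 1854)/619 + 108551) = 255125*((1/619)*380068 + 108551) = 255125*(380068/619 + 108551) = 255125*(67573137/619) = 17239596577125/619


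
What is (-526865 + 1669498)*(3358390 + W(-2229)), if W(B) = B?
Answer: 3834860311913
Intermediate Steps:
(-526865 + 1669498)*(3358390 + W(-2229)) = (-526865 + 1669498)*(3358390 - 2229) = 1142633*3356161 = 3834860311913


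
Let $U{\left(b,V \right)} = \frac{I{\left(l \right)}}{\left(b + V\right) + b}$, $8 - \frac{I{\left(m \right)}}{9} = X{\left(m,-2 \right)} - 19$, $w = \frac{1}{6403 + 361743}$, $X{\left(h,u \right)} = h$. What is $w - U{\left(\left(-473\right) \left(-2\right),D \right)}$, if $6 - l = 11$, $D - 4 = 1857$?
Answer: $- \frac{11780255}{153516882} \approx -0.076736$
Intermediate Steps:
$D = 1861$ ($D = 4 + 1857 = 1861$)
$l = -5$ ($l = 6 - 11 = -5$)
$w = \frac{1}{368146} \approx 2.7163 \cdot 10^{-6}$
$I{\left(m \right)} = 243 - 9 m$ ($I{\left(m \right)} = 72 - 9 \left(m - 19\right) = 72 - 9 \left(-19 + m\right) = 72 - \left(-171 + 9 m\right) = 243 - 9 m$)
$U{\left(b,V \right)} = \frac{288}{V + 2 b}$ ($U{\left(b,V \right)} = \frac{243 - -45}{\left(b + V\right) + b} = \frac{243 + 45}{\left(V + b\right) + b} = \frac{288}{V + 2 b}$)
$w - U{\left(\left(-473\right) \left(-2\right),D \right)} = \frac{1}{368146} - \frac{288}{1861 + 2 \left(\left(-473\right) \left(-2\right)\right)} = \frac{1}{368146} - \frac{288}{1861 + 2 \cdot 946} = \frac{1}{368146} - \frac{288}{1861 + 1892} = \frac{1}{368146} - \frac{288}{3753} = \frac{1}{368146} - 288 \cdot \frac{1}{3753} = \frac{1}{368146} - \frac{32}{417} = - \frac{11780255}{153516882}$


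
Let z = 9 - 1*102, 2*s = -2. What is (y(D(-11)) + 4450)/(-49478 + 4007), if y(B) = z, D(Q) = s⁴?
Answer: -4357/45471 ≈ -0.095819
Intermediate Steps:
s = -1 (s = (½)*(-2) = -1)
D(Q) = 1 (D(Q) = (-1)⁴ = 1)
z = -93 (z = 9 - 102 = -93)
y(B) = -93
(y(D(-11)) + 4450)/(-49478 + 4007) = (-93 + 4450)/(-49478 + 4007) = 4357/(-45471) = 4357*(-1/45471) = -4357/45471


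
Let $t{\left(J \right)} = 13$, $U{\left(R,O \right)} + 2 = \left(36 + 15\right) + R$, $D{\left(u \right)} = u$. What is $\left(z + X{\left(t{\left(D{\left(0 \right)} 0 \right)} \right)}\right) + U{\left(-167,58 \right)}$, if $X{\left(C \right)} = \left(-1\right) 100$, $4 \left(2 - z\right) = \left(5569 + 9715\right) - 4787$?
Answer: $- \frac{11361}{4} \approx -2840.3$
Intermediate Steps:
$U{\left(R,O \right)} = 49 + R$ ($U{\left(R,O \right)} = -2 + \left(\left(36 + 15\right) + R\right) = -2 + \left(51 + R\right) = 49 + R$)
$z = - \frac{10489}{4}$ ($z = 2 - \frac{\left(5569 + 9715\right) - 4787}{4} = 2 - \frac{15284 - 4787}{4} = 2 - \frac{10497}{4} = - \frac{10489}{4} \approx -2622.3$)
$X{\left(C \right)} = -100$
$\left(z + X{\left(t{\left(D{\left(0 \right)} 0 \right)} \right)}\right) + U{\left(-167,58 \right)} = \left(- \frac{10489}{4} - 100\right) + \left(49 - 167\right) = - \frac{10889}{4} - 118 = - \frac{11361}{4}$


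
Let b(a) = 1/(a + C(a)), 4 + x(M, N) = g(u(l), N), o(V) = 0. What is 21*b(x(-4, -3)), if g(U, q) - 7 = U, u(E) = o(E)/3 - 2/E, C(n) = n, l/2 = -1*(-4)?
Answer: 42/11 ≈ 3.8182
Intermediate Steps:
l = 8 (l = 2*(-1*(-4)) = 2*4 = 8)
u(E) = -2/E (u(E) = 0/3 - 2/E = 0*(1/3) - 2/E = 0 - 2/E = -2/E)
g(U, q) = 7 + U
x(M, N) = 11/4 (x(M, N) = -4 + (7 - 2/8) = -4 + (7 - 2*1/8) = -4 + (7 - 1/4) = -4 + 27/4 = 11/4)
b(a) = 1/(2*a) (b(a) = 1/(a + a) = 1/(2*a))
21*b(x(-4, -3)) = 21*(1/(2*(11/4))) = 21*((1/2)*(4/11)) = 21*(2/11) = 42/11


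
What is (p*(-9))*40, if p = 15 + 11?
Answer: -9360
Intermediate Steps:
p = 26
(p*(-9))*40 = (26*(-9))*40 = -234*40 = -9360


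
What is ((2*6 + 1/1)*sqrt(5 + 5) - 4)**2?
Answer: 1706 - 104*sqrt(10) ≈ 1377.1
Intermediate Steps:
((2*6 + 1/1)*sqrt(5 + 5) - 4)**2 = ((12 + 1)*sqrt(10) - 4)**2 = (13*sqrt(10) - 4)**2 = (-4 + 13*sqrt(10))**2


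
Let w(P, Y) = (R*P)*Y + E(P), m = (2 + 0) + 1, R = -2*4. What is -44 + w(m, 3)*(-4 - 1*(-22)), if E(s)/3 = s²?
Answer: -854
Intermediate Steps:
E(s) = 3*s²
R = -8
m = 3 (m = 2 + 1 = 3)
w(P, Y) = 3*P² - 8*P*Y (w(P, Y) = (-8*P)*Y + 3*P² = -8*P*Y + 3*P² = 3*P² - 8*P*Y)
-44 + w(m, 3)*(-4 - 1*(-22)) = -44 + (3*(-8*3 + 3*3))*(-4 - 1*(-22)) = -44 + (3*(-24 + 9))*(-4 + 22) = -44 + (3*(-15))*18 = -44 - 45*18 = -44 - 810 = -854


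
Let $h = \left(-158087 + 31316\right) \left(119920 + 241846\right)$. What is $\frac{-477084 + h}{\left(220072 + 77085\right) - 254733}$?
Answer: $- \frac{22930957335}{21212} \approx -1.081 \cdot 10^{6}$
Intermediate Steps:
$h = -45861437586$ ($h = \left(-126771\right) 361766 = -45861437586$)
$\frac{-477084 + h}{\left(220072 + 77085\right) - 254733} = \frac{-477084 - 45861437586}{\left(220072 + 77085\right) - 254733} = - \frac{45861914670}{297157 - 254733} = - \frac{45861914670}{42424} = \left(-45861914670\right) \frac{1}{42424} = - \frac{22930957335}{21212}$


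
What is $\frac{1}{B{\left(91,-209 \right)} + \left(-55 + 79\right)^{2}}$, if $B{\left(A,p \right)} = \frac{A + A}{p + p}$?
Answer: $\frac{209}{120293} \approx 0.0017374$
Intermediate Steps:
$B{\left(A,p \right)} = \frac{A}{p}$ ($B{\left(A,p \right)} = \frac{2 A}{2 p} = 2 A \frac{1}{2 p} = \frac{A}{p}$)
$\frac{1}{B{\left(91,-209 \right)} + \left(-55 + 79\right)^{2}} = \frac{1}{\frac{91}{-209} + \left(-55 + 79\right)^{2}} = \frac{1}{91 \left(- \frac{1}{209}\right) + 24^{2}} = \frac{1}{- \frac{91}{209} + 576} = \frac{1}{\frac{120293}{209}} = \frac{209}{120293}$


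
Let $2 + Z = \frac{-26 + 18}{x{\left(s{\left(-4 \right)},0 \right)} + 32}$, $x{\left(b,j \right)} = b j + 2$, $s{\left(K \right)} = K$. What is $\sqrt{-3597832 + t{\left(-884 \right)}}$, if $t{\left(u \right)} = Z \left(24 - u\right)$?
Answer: $\frac{4 i \sqrt{65022501}}{17} \approx 1897.3 i$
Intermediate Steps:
$x{\left(b,j \right)} = 2 + b j$
$Z = - \frac{38}{17}$ ($Z = -2 + \frac{-26 + 18}{\left(2 - 0\right) + 32} = -2 - \frac{8}{\left(2 + 0\right) + 32} = -2 - \frac{8}{2 + 32} = -2 - \frac{8}{34} = -2 - \frac{4}{17} = - \frac{38}{17} \approx -2.2353$)
$t{\left(u \right)} = - \frac{912}{17} + \frac{38 u}{17}$ ($t{\left(u \right)} = - \frac{38 \left(24 - u\right)}{17} = - \frac{912}{17} + \frac{38 u}{17}$)
$\sqrt{-3597832 + t{\left(-884 \right)}} = \sqrt{-3597832 + \left(- \frac{912}{17} + \frac{38}{17} \left(-884\right)\right)} = \sqrt{-3597832 - \frac{34504}{17}} = \sqrt{- \frac{61197648}{17}} = \frac{4 i \sqrt{65022501}}{17}$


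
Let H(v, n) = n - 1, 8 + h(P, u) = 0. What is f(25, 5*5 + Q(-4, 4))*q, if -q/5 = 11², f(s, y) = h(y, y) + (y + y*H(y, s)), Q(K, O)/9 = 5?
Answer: -1053910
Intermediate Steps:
Q(K, O) = 45 (Q(K, O) = 9*5 = 45)
h(P, u) = -8 (h(P, u) = -8 + 0 = -8)
H(v, n) = -1 + n
f(s, y) = -8 + y + y*(-1 + s) (f(s, y) = -8 + (y + y*(-1 + s)) = -8 + y + y*(-1 + s))
q = -605 (q = -5*11² = -5*121 = -605)
f(25, 5*5 + Q(-4, 4))*q = (-8 + 25*(5*5 + 45))*(-605) = (-8 + 25*(25 + 45))*(-605) = (-8 + 25*70)*(-605) = (-8 + 1750)*(-605) = 1742*(-605) = -1053910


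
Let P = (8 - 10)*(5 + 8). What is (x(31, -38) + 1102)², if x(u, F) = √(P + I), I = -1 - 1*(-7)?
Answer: 1214384 + 4408*I*√5 ≈ 1.2144e+6 + 9856.6*I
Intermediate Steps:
I = 6 (I = -1 + 7 = 6)
P = -26 (P = -2*13 = -26)
x(u, F) = 2*I*√5 (x(u, F) = √(-26 + 6) = √(-20) = 2*I*√5)
(x(31, -38) + 1102)² = (2*I*√5 + 1102)² = (1102 + 2*I*√5)²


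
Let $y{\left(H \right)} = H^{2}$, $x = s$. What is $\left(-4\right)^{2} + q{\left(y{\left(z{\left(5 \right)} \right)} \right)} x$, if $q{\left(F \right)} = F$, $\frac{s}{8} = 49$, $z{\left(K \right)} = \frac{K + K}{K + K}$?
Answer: $408$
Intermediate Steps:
$z{\left(K \right)} = 1$ ($z{\left(K \right)} = \frac{2 K}{2 K} = 2 K \frac{1}{2 K} = 1$)
$s = 392$ ($s = 8 \cdot 49 = 392$)
$x = 392$
$\left(-4\right)^{2} + q{\left(y{\left(z{\left(5 \right)} \right)} \right)} x = \left(-4\right)^{2} + 1^{2} \cdot 392 = 16 + 1 \cdot 392 = 16 + 392 = 408$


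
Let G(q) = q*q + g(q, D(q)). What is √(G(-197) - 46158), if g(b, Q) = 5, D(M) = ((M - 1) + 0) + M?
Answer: 12*I*√51 ≈ 85.697*I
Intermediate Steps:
D(M) = -1 + 2*M (D(M) = ((-1 + M) + 0) + M = (-1 + M) + M = -1 + 2*M)
G(q) = 5 + q² (G(q) = q*q + 5 = q² + 5 = 5 + q²)
√(G(-197) - 46158) = √((5 + (-197)²) - 46158) = √((5 + 38809) - 46158) = √(38814 - 46158) = √(-7344) = 12*I*√51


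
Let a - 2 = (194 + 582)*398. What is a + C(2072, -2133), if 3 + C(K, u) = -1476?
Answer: 307371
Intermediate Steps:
C(K, u) = -1479 (C(K, u) = -3 - 1476 = -1479)
a = 308850 (a = 2 + (194 + 582)*398 = 2 + 776*398 = 2 + 308848 = 308850)
a + C(2072, -2133) = 308850 - 1479 = 307371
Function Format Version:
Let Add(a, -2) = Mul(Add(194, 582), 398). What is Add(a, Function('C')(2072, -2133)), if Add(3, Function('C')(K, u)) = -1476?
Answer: 307371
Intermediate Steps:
Function('C')(K, u) = -1479 (Function('C')(K, u) = Add(-3, -1476) = -1479)
a = 308850 (a = Add(2, Mul(Add(194, 582), 398)) = Add(2, Mul(776, 398)) = Add(2, 308848) = 308850)
Add(a, Function('C')(2072, -2133)) = Add(308850, -1479) = 307371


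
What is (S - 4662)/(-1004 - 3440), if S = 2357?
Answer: 2305/4444 ≈ 0.51868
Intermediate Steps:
(S - 4662)/(-1004 - 3440) = (2357 - 4662)/(-1004 - 3440) = -2305/(-4444) = -2305*(-1/4444) = 2305/4444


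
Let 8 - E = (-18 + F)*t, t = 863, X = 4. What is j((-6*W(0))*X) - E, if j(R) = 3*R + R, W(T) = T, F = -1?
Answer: -16405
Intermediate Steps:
E = 16405 (E = 8 - (-18 - 1)*863 = 8 - (-19)*863 = 8 - 1*(-16397) = 8 + 16397 = 16405)
j(R) = 4*R
j((-6*W(0))*X) - E = 4*(-6*0*4) - 1*16405 = 4*(0*4) - 16405 = 4*0 - 16405 = 0 - 16405 = -16405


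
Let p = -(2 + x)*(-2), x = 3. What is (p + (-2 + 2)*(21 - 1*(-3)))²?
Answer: 100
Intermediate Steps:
p = 10 (p = -(2 + 3)*(-2) = -5*(-2) = -1*(-10) = 10)
(p + (-2 + 2)*(21 - 1*(-3)))² = (10 + (-2 + 2)*(21 - 1*(-3)))² = (10 + 0*(21 + 3))² = (10 + 0*24)² = (10 + 0)² = 10² = 100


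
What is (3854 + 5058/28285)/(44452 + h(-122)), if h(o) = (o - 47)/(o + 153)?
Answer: 3379478888/38972289255 ≈ 0.086715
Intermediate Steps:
h(o) = (-47 + o)/(153 + o)
(3854 + 5058/28285)/(44452 + h(-122)) = (3854 + 5058/28285)/(44452 + (-47 - 122)/(153 - 122)) = (3854 + 5058*(1/28285))/(44452 - 169/31) = (3854 + 5058/28285)/(44452 + (1/31)*(-169)) = 109015448/(28285*(44452 - 169/31)) = 109015448/(28285*(1377843/31)) = (109015448/28285)*(31/1377843) = 3379478888/38972289255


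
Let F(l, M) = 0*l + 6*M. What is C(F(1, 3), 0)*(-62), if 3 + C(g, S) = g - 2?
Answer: -806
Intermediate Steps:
F(l, M) = 6*M (F(l, M) = 0 + 6*M = 6*M)
C(g, S) = -5 + g (C(g, S) = -3 + (g - 2) = -3 + (-2 + g) = -5 + g)
C(F(1, 3), 0)*(-62) = (-5 + 6*3)*(-62) = (-5 + 18)*(-62) = 13*(-62) = -806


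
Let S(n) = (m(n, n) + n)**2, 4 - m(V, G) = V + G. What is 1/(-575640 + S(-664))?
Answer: -1/129416 ≈ -7.7270e-6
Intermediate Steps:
m(V, G) = 4 - G - V (m(V, G) = 4 - (V + G) = 4 - (G + V) = 4 + (-G - V) = 4 - G - V)
S(n) = (4 - n)**2 (S(n) = ((4 - n - n) + n)**2 = ((4 - 2*n) + n)**2 = (4 - n)**2)
1/(-575640 + S(-664)) = 1/(-575640 + (4 - 1*(-664))**2) = 1/(-575640 + (4 + 664)**2) = 1/(-575640 + 668**2) = 1/(-575640 + 446224) = 1/(-129416) = -1/129416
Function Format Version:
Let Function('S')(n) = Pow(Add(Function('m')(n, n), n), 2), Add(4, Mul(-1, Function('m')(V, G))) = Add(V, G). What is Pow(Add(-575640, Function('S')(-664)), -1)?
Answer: Rational(-1, 129416) ≈ -7.7270e-6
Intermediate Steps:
Function('m')(V, G) = Add(4, Mul(-1, G), Mul(-1, V)) (Function('m')(V, G) = Add(4, Mul(-1, Add(V, G))) = Add(4, Mul(-1, Add(G, V))) = Add(4, Add(Mul(-1, G), Mul(-1, V))) = Add(4, Mul(-1, G), Mul(-1, V)))
Function('S')(n) = Pow(Add(4, Mul(-1, n)), 2) (Function('S')(n) = Pow(Add(Add(4, Mul(-1, n), Mul(-1, n)), n), 2) = Pow(Add(Add(4, Mul(-2, n)), n), 2) = Pow(Add(4, Mul(-1, n)), 2))
Pow(Add(-575640, Function('S')(-664)), -1) = Pow(Add(-575640, Pow(Add(4, Mul(-1, -664)), 2)), -1) = Pow(Add(-575640, Pow(Add(4, 664), 2)), -1) = Pow(Add(-575640, Pow(668, 2)), -1) = Pow(Add(-575640, 446224), -1) = Pow(-129416, -1) = Rational(-1, 129416)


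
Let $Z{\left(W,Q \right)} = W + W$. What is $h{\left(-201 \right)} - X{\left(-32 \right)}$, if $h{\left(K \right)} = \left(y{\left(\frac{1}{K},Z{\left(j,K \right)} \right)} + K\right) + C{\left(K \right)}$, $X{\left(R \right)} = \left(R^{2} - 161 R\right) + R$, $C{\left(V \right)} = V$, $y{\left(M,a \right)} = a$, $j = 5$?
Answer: $-6536$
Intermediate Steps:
$Z{\left(W,Q \right)} = 2 W$
$X{\left(R \right)} = R^{2} - 160 R$
$h{\left(K \right)} = 10 + 2 K$ ($h{\left(K \right)} = \left(2 \cdot 5 + K\right) + K = \left(10 + K\right) + K = 10 + 2 K$)
$h{\left(-201 \right)} - X{\left(-32 \right)} = \left(10 + 2 \left(-201\right)\right) - - 32 \left(-160 - 32\right) = \left(10 - 402\right) - \left(-32\right) \left(-192\right) = -392 - 6144 = -6536$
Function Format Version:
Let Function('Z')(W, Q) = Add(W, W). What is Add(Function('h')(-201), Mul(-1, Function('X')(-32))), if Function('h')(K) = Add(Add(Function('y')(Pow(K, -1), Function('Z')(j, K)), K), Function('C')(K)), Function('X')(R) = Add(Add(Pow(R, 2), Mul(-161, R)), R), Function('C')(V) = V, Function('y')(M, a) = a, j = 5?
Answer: -6536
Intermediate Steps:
Function('Z')(W, Q) = Mul(2, W)
Function('X')(R) = Add(Pow(R, 2), Mul(-160, R))
Function('h')(K) = Add(10, Mul(2, K)) (Function('h')(K) = Add(Add(Mul(2, 5), K), K) = Add(Add(10, K), K) = Add(10, Mul(2, K)))
Add(Function('h')(-201), Mul(-1, Function('X')(-32))) = Add(Add(10, Mul(2, -201)), Mul(-1, Mul(-32, Add(-160, -32)))) = Add(Add(10, -402), Mul(-1, Mul(-32, -192))) = Add(-392, Mul(-1, 6144)) = Add(-392, -6144) = -6536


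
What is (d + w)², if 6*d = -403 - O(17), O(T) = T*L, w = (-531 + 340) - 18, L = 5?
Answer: 758641/9 ≈ 84294.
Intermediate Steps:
w = -209 (w = -191 - 18 = -209)
O(T) = 5*T (O(T) = T*5 = 5*T)
d = -244/3 (d = (-403 - 5*17)/6 = (-403 - 1*85)/6 = (-403 - 85)/6 = (⅙)*(-488) = -244/3 ≈ -81.333)
(d + w)² = (-244/3 - 209)² = (-871/3)² = 758641/9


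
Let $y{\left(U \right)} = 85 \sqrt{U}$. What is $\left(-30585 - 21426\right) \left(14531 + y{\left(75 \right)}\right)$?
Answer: $-755771841 - 22104675 \sqrt{3} \approx -7.9406 \cdot 10^{8}$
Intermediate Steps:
$\left(-30585 - 21426\right) \left(14531 + y{\left(75 \right)}\right) = \left(-30585 - 21426\right) \left(14531 + 85 \sqrt{75}\right) = - 52011 \left(14531 + 85 \cdot 5 \sqrt{3}\right) = - 52011 \left(14531 + 425 \sqrt{3}\right) = -755771841 - 22104675 \sqrt{3}$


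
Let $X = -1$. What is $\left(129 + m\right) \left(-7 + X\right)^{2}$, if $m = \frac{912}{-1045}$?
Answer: $\frac{451008}{55} \approx 8200.1$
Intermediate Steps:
$m = - \frac{48}{55}$ ($m = 912 \left(- \frac{1}{1045}\right) = - \frac{48}{55} \approx -0.87273$)
$\left(129 + m\right) \left(-7 + X\right)^{2} = \left(129 - \frac{48}{55}\right) \left(-7 - 1\right)^{2} = \frac{7047 \left(-8\right)^{2}}{55} = \frac{7047}{55} \cdot 64 = \frac{451008}{55}$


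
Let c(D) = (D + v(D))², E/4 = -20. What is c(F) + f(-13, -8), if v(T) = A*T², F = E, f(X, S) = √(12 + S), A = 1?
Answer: 39942402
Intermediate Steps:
E = -80 (E = 4*(-20) = -80)
F = -80
v(T) = T² (v(T) = 1*T² = T²)
c(D) = (D + D²)²
c(F) + f(-13, -8) = (-80)²*(1 - 80)² + √(12 - 8) = 6400*(-79)² + √4 = 6400*6241 + 2 = 39942400 + 2 = 39942402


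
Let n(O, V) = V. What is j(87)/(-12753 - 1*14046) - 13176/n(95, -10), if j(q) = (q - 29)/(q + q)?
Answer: 529655431/401985 ≈ 1317.6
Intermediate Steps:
j(q) = (-29 + q)/(2*q) (j(q) = (-29 + q)/((2*q)) = (-29 + q)*(1/(2*q)) = (-29 + q)/(2*q))
j(87)/(-12753 - 1*14046) - 13176/n(95, -10) = ((½)*(-29 + 87)/87)/(-12753 - 1*14046) - 13176/(-10) = ((½)*(1/87)*58)/(-12753 - 14046) - 13176*(-⅒) = (⅓)/(-26799) + 6588/5 = (⅓)*(-1/26799) + 6588/5 = -1/80397 + 6588/5 = 529655431/401985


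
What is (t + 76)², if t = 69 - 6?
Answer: 19321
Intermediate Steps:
t = 63
(t + 76)² = (63 + 76)² = 139² = 19321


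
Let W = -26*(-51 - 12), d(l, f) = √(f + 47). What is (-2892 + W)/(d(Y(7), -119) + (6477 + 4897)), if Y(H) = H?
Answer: -3565749/32341987 + 1881*I*√2/32341987 ≈ -0.11025 + 8.225e-5*I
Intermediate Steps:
d(l, f) = √(47 + f)
W = 1638 (W = -26*(-63) = 1638)
(-2892 + W)/(d(Y(7), -119) + (6477 + 4897)) = (-2892 + 1638)/(√(47 - 119) + (6477 + 4897)) = -1254/(√(-72) + 11374) = -1254/(6*I*√2 + 11374) = -1254/(11374 + 6*I*√2)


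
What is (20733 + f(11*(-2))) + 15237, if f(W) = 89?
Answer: 36059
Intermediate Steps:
(20733 + f(11*(-2))) + 15237 = (20733 + 89) + 15237 = 20822 + 15237 = 36059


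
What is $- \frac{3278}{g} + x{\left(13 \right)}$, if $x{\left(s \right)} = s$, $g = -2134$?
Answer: $\frac{1410}{97} \approx 14.536$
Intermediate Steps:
$- \frac{3278}{g} + x{\left(13 \right)} = - \frac{3278}{-2134} + 13 = \left(-3278\right) \left(- \frac{1}{2134}\right) + 13 = \frac{149}{97} + 13 = \frac{1410}{97}$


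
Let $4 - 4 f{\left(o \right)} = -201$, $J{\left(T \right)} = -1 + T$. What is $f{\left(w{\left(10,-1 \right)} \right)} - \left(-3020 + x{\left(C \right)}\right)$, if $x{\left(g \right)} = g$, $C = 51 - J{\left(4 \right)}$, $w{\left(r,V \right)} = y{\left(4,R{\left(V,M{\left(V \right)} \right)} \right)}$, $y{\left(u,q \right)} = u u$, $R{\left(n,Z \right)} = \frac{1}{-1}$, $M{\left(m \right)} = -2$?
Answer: $\frac{12093}{4} \approx 3023.3$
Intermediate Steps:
$R{\left(n,Z \right)} = -1$
$y{\left(u,q \right)} = u^{2}$
$w{\left(r,V \right)} = 16$ ($w{\left(r,V \right)} = 4^{2} = 16$)
$f{\left(o \right)} = \frac{205}{4}$ ($f{\left(o \right)} = 1 - - \frac{201}{4} = 1 + \frac{201}{4} = \frac{205}{4}$)
$C = 48$ ($C = 51 - \left(-1 + 4\right) = 51 - 3 = 48$)
$f{\left(w{\left(10,-1 \right)} \right)} - \left(-3020 + x{\left(C \right)}\right) = \frac{205}{4} - \left(-3020 + 48\right) = \frac{205}{4} - -2972 = \frac{205}{4} + 2972 = \frac{12093}{4}$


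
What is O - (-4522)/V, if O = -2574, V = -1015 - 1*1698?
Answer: -6987784/2713 ≈ -2575.7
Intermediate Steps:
V = -2713 (V = -1015 - 1698 = -2713)
O - (-4522)/V = -2574 - (-4522)/(-2713) = -2574 - (-4522)*(-1)/2713 = -2574 - 1*4522/2713 = -2574 - 4522/2713 = -6987784/2713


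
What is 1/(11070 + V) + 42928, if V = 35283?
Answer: 1989841585/46353 ≈ 42928.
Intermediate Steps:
1/(11070 + V) + 42928 = 1/(11070 + 35283) + 42928 = 1/46353 + 42928 = 1989841585/46353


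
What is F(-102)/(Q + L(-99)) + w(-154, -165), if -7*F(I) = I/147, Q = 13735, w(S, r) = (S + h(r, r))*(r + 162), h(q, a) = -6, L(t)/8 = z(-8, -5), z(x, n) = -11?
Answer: 2246842114/4680921 ≈ 480.00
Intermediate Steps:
L(t) = -88 (L(t) = 8*(-11) = -88)
w(S, r) = (-6 + S)*(162 + r) (w(S, r) = (S - 6)*(r + 162) = (-6 + S)*(162 + r))
F(I) = -I/1029 (F(I) = -I/(7*147) = -I/1029)
F(-102)/(Q + L(-99)) + w(-154, -165) = (-1/1029*(-102))/(13735 - 88) + (-972 - 6*(-165) + 162*(-154) - 154*(-165)) = (34/343)/13647 + (-972 + 990 - 24948 + 25410) = (34/343)*(1/13647) + 480 = 34/4680921 + 480 = 2246842114/4680921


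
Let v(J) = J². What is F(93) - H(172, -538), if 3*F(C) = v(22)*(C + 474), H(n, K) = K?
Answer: 92014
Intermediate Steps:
F(C) = 76472 + 484*C/3 (F(C) = (22²*(C + 474))/3 = (484*(474 + C))/3 = (229416 + 484*C)/3 = 76472 + 484*C/3)
F(93) - H(172, -538) = (76472 + (484/3)*93) - 1*(-538) = (76472 + 15004) + 538 = 91476 + 538 = 92014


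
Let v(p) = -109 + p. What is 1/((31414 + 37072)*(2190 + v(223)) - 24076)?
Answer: 1/157767668 ≈ 6.3384e-9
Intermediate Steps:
1/((31414 + 37072)*(2190 + v(223)) - 24076) = 1/((31414 + 37072)*(2190 + (-109 + 223)) - 24076) = 1/(68486*(2190 + 114) - 24076) = 1/(68486*2304 - 24076) = 1/(157791744 - 24076) = 1/157767668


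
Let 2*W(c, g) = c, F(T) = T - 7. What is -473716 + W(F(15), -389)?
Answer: -473712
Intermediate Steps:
F(T) = -7 + T
W(c, g) = c/2
-473716 + W(F(15), -389) = -473716 + (-7 + 15)/2 = -473716 + (1/2)*8 = -473716 + 4 = -473712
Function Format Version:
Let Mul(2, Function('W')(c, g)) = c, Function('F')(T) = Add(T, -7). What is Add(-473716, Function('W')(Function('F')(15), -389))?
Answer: -473712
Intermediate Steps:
Function('F')(T) = Add(-7, T)
Function('W')(c, g) = Mul(Rational(1, 2), c)
Add(-473716, Function('W')(Function('F')(15), -389)) = Add(-473716, Mul(Rational(1, 2), Add(-7, 15))) = Add(-473716, Mul(Rational(1, 2), 8)) = Add(-473716, 4) = -473712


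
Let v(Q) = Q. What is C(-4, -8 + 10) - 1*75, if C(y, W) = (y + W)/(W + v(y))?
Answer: -74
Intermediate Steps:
C(y, W) = 1 (C(y, W) = (y + W)/(W + y) = (W + y)/(W + y) = 1)
C(-4, -8 + 10) - 1*75 = 1 - 1*75 = 1 - 75 = -74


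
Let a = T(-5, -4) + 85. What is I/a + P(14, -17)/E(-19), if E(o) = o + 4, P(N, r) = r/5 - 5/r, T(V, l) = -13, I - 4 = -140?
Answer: -6433/3825 ≈ -1.6818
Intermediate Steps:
I = -136 (I = 4 - 140 = -136)
P(N, r) = -5/r + r/5 (P(N, r) = r*(⅕) - 5/r = r/5 - 5/r = -5/r + r/5)
E(o) = 4 + o
a = 72 (a = -13 + 85 = 72)
I/a + P(14, -17)/E(-19) = -136/72 + (-5/(-17) + (⅕)*(-17))/(4 - 19) = -136*1/72 + (-5*(-1/17) - 17/5)/(-15) = -17/9 + (5/17 - 17/5)*(-1/15) = -17/9 - 264/85*(-1/15) = -17/9 + 88/425 = -6433/3825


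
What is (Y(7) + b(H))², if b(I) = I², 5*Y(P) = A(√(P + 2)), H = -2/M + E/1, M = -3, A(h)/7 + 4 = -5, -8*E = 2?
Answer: 80048809/518400 ≈ 154.42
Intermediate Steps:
E = -¼ (E = -⅛*2 = -¼ ≈ -0.25000)
A(h) = -63 (A(h) = -28 + 7*(-5) = -28 - 35 = -63)
H = 5/12 (H = -2/(-3) - ¼/1 = -2*(-⅓) - ¼*1 = ⅔ - ¼ = 5/12 ≈ 0.41667)
Y(P) = -63/5 (Y(P) = (⅕)*(-63) = -63/5)
(Y(7) + b(H))² = (-63/5 + (5/12)²)² = (-63/5 + 25/144)² = (-8947/720)² = 80048809/518400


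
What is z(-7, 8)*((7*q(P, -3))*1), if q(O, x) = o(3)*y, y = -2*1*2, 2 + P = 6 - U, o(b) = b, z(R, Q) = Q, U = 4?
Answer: -672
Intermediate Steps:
P = 0 (P = -2 + (6 - 1*4) = -2 + (6 - 4) = -2 + 2 = 0)
y = -4 (y = -2*2 = -4)
q(O, x) = -12 (q(O, x) = 3*(-4) = -12)
z(-7, 8)*((7*q(P, -3))*1) = 8*((7*(-12))*1) = 8*(-84*1) = 8*(-84) = -672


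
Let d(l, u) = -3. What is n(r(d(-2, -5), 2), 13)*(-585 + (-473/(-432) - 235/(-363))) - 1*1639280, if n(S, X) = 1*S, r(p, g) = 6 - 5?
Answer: -85718932207/52272 ≈ -1.6399e+6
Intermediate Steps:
r(p, g) = 1
n(S, X) = S
n(r(d(-2, -5), 2), 13)*(-585 + (-473/(-432) - 235/(-363))) - 1*1639280 = 1*(-585 + (-473/(-432) - 235/(-363))) - 1*1639280 = 1*(-585 + (-473*(-1/432) - 235*(-1/363))) - 1639280 = 1*(-585 + (473/432 + 235/363)) - 1639280 = 1*(-585 + 91073/52272) - 1639280 = 1*(-30488047/52272) - 1639280 = -30488047/52272 - 1639280 = -85718932207/52272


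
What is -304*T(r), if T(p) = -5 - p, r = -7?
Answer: -608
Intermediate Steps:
-304*T(r) = -304*(-5 - 1*(-7)) = -304*(-5 + 7) = -304*2 = -608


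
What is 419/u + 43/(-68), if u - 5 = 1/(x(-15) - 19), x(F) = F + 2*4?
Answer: 735245/8772 ≈ 83.817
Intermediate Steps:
x(F) = 8 + F (x(F) = F + 8 = 8 + F)
u = 129/26 (u = 5 + 1/((8 - 15) - 19) = 5 + 1/(-7 - 19) = 5 + 1/(-26) = 5 - 1/26 = 129/26 ≈ 4.9615)
419/u + 43/(-68) = 419/(129/26) + 43/(-68) = 419*(26/129) + 43*(-1/68) = 10894/129 - 43/68 = 735245/8772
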